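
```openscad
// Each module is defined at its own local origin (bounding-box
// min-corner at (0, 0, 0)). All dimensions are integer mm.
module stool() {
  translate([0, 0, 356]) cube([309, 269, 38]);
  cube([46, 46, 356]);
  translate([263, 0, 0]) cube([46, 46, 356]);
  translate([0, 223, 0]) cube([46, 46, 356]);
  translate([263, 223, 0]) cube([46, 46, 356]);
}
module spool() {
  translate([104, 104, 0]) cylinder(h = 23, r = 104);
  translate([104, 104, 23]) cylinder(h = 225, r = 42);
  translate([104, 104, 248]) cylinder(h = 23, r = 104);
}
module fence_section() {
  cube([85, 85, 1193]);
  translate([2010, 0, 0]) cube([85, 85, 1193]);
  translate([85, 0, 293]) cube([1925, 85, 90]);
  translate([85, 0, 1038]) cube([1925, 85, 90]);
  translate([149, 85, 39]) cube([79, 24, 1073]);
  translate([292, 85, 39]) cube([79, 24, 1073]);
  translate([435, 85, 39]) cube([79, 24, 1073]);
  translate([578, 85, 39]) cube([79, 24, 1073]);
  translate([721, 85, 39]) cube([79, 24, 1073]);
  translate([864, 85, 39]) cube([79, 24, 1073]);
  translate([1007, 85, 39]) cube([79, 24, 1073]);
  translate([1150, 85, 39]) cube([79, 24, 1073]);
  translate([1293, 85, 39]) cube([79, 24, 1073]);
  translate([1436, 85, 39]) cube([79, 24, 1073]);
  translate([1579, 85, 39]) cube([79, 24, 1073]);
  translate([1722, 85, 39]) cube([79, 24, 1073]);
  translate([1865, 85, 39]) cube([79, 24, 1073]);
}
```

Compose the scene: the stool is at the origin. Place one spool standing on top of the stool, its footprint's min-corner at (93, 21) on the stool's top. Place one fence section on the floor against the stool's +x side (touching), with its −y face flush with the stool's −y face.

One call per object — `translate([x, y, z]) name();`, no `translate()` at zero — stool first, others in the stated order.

stool();
translate([93, 21, 394]) spool();
translate([309, 0, 0]) fence_section();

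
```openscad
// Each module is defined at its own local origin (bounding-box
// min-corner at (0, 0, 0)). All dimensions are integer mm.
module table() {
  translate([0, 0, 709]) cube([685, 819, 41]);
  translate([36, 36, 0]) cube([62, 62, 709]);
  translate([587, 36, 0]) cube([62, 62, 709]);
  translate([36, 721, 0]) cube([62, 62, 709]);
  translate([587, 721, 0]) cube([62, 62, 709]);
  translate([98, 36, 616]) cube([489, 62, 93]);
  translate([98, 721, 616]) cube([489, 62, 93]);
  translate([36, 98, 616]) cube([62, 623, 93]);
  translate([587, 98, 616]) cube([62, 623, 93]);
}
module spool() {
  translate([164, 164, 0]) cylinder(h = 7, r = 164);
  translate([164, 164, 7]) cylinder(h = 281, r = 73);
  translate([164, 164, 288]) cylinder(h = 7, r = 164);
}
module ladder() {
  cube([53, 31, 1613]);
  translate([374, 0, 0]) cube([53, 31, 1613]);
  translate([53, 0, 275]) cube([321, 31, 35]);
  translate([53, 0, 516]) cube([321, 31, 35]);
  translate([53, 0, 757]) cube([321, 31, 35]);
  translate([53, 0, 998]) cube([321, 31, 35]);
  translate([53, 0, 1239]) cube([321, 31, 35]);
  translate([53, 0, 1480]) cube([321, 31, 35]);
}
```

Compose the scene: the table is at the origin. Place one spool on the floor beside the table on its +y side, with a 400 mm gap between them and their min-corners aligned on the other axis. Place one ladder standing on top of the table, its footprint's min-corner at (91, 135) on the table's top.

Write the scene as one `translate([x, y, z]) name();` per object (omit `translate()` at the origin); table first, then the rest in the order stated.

table();
translate([0, 1219, 0]) spool();
translate([91, 135, 750]) ladder();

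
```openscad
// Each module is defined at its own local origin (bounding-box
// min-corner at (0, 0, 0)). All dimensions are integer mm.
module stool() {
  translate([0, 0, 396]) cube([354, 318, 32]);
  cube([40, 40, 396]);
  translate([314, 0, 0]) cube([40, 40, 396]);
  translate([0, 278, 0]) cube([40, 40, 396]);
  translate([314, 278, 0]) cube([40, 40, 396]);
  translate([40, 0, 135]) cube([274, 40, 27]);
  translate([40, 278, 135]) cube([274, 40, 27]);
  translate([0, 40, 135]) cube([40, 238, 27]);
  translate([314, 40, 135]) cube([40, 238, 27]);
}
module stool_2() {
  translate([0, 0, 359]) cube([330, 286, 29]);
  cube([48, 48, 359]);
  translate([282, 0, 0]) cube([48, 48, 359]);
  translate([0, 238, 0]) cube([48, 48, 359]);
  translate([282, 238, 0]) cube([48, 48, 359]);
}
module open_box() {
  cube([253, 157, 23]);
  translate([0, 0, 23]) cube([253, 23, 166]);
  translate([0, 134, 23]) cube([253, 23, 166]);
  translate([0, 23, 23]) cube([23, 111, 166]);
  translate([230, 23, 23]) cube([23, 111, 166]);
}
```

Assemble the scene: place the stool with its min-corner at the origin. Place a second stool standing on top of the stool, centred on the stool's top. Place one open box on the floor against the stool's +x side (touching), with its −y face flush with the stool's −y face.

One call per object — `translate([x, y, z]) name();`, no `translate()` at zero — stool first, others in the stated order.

stool();
translate([12, 16, 428]) stool_2();
translate([354, 0, 0]) open_box();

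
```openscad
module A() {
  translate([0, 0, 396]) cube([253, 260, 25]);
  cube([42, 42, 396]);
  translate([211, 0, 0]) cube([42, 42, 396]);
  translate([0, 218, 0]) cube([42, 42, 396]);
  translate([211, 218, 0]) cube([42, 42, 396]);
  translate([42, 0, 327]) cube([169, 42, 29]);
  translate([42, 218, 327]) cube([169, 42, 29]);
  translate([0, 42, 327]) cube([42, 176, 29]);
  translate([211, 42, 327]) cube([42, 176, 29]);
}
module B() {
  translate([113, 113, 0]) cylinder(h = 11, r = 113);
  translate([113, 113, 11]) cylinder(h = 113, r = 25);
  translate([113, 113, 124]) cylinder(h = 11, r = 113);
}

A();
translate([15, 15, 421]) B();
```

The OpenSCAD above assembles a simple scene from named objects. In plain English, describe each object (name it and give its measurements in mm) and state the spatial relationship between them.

A is a simple wooden stool: a rectangular seat 253 mm (x) by 260 mm (y), 25 mm thick, top face at z = 421 mm, on four square legs, each 42×42 mm in cross-section. The legs rest on z = 0, each flush with a corner of the seat. Four stretchers, 42 mm wide and 29 mm tall, connect adjacent legs with their undersides at z = 327 mm, each running between the inner faces of the legs it joins and aligned with the legs' outer faces on the other axis.

B is a spool: two coaxial disc flanges of radius 113 mm and thickness 11 mm, joined by a core cylinder of radius 25 mm and height 113 mm. The lower flange rests on z = 0 and the three cylinders share a vertical axis.

The spool is on top of the stool.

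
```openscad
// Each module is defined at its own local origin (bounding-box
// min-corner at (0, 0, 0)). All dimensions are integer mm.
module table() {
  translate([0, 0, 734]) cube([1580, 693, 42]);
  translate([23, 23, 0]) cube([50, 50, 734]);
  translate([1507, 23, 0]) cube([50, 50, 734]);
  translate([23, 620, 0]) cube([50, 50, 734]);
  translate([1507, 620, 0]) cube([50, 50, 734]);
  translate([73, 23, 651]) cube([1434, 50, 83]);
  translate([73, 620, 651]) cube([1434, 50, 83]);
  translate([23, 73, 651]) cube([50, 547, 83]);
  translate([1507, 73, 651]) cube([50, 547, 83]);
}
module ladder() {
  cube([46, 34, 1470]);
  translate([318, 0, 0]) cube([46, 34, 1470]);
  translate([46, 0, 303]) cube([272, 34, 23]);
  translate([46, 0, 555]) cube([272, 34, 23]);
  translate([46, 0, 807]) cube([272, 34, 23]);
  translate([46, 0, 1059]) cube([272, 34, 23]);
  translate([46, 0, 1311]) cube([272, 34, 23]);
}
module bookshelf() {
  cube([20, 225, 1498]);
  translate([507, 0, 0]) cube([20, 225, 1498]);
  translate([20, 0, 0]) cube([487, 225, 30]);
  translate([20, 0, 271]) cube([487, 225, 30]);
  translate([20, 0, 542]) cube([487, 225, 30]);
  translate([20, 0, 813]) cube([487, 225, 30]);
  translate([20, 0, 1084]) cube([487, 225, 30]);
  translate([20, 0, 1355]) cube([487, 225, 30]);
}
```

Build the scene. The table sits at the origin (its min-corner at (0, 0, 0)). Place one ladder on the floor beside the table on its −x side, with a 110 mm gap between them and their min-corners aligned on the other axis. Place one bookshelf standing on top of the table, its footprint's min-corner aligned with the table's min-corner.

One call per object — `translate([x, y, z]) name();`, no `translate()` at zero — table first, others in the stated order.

table();
translate([-474, 0, 0]) ladder();
translate([0, 0, 776]) bookshelf();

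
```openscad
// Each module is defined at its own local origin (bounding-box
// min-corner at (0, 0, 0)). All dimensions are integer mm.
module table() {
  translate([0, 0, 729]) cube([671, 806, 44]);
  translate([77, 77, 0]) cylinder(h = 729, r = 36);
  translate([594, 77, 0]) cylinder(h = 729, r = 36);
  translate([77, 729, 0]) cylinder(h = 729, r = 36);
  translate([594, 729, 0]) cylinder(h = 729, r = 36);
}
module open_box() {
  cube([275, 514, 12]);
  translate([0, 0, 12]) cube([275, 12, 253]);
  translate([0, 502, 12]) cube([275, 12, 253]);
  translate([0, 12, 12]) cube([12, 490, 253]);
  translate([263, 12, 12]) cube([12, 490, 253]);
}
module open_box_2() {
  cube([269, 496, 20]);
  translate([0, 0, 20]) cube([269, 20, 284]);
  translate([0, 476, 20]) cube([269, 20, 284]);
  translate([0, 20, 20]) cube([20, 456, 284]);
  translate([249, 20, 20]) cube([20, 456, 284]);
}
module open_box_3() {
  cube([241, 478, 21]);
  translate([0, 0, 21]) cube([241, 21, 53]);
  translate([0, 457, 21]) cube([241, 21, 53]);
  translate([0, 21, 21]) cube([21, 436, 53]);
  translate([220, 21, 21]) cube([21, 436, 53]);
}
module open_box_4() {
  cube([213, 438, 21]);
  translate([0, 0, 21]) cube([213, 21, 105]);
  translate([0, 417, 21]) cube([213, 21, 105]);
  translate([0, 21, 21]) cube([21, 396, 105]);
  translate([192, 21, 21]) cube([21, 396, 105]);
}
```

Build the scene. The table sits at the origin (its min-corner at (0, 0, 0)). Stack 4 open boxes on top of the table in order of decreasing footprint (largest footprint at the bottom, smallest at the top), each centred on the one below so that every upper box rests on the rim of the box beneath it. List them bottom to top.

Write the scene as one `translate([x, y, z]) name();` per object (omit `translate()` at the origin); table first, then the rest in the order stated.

table();
translate([198, 146, 773]) open_box();
translate([201, 155, 1038]) open_box_2();
translate([215, 164, 1342]) open_box_3();
translate([229, 184, 1416]) open_box_4();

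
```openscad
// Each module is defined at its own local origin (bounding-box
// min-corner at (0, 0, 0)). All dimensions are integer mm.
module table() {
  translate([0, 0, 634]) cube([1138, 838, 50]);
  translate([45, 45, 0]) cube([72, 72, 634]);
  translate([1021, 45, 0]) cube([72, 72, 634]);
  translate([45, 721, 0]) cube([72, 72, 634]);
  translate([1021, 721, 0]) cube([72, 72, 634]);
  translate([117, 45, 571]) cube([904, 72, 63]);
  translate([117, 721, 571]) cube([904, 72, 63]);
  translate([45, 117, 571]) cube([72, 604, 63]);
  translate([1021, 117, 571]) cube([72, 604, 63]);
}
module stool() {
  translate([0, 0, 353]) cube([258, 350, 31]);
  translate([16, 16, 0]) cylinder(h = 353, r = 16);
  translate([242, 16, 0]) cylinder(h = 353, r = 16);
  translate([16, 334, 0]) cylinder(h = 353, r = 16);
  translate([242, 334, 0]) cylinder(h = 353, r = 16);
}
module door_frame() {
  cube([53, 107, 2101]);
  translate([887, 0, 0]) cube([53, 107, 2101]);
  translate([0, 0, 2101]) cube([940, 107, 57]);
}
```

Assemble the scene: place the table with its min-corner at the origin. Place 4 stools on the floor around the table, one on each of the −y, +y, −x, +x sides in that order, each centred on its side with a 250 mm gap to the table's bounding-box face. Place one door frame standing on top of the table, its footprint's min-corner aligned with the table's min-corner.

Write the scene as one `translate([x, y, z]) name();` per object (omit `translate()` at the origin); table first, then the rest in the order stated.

table();
translate([440, -600, 0]) stool();
translate([440, 1088, 0]) stool();
translate([-508, 244, 0]) stool();
translate([1388, 244, 0]) stool();
translate([0, 0, 684]) door_frame();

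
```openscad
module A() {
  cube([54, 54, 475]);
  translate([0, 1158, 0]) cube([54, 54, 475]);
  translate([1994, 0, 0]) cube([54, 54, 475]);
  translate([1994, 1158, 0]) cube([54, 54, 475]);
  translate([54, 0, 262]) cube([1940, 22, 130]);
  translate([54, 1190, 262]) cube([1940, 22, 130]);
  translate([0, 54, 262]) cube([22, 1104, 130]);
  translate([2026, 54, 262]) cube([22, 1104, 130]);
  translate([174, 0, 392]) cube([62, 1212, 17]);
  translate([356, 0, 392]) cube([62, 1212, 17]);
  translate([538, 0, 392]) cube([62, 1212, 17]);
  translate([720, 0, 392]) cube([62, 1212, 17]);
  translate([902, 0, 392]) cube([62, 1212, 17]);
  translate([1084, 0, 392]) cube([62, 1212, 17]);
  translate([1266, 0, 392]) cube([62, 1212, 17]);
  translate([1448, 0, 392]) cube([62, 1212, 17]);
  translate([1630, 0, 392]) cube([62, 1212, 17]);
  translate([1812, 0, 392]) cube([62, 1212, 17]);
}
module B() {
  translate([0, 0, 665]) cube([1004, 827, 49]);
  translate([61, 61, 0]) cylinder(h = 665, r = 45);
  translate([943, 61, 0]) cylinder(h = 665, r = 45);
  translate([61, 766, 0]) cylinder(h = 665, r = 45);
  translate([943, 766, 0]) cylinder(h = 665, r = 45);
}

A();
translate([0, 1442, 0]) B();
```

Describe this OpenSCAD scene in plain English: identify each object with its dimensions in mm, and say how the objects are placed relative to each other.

A is a bed frame 2048 mm long (x) by 1212 mm wide (y). Four 54×54 mm corner posts, 475 mm tall, at the corners of the footprint. Four rails of 22 mm thickness and 130 mm height run between adjacent posts with their undersides at z = 262 mm, their outer faces flush with the outside of the frame (the two x-running rails run between the posts' inner faces; the two y-running rails run between the posts' inner faces). 10 slats, each 62 mm wide (x) and 17 mm thick, lie across the top of the two x-running rails, running the full 1212 mm width of the frame in y; the slats are evenly spaced along x between the inner faces of the end posts with equal gaps (rounded down to the nearest mm) at the −x end and between each pair — any rounding remainder accumulates at the +x end.

B is a rectangular dining table. The top is 1004×827×49 mm with its upper surface at z = 714 mm. It stands on four round legs of 90 mm diameter, each leg's bounding box inset 16 mm from the nearest pair of top edges, running from the floor to the underside of the top.

The table is on the floor beside the bed frame on its +y side.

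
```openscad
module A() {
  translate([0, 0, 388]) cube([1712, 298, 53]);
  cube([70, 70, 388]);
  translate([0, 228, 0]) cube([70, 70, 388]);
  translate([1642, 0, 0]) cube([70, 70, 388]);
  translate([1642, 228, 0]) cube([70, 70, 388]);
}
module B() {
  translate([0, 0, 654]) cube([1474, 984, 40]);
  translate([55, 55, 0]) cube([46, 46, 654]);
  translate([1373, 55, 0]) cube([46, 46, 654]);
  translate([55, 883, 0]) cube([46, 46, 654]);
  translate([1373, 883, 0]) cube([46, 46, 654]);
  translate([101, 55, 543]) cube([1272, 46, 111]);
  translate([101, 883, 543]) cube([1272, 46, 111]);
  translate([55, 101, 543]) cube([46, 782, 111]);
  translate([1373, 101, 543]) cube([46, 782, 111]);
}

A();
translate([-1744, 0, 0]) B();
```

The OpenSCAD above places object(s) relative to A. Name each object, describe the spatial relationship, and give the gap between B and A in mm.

The table's nearest face is 270 mm from the bench's −x face.

A is a bench. B is a table. The table is on the floor beside the bench on its −x side. The gap between the table and the bench is 270 mm.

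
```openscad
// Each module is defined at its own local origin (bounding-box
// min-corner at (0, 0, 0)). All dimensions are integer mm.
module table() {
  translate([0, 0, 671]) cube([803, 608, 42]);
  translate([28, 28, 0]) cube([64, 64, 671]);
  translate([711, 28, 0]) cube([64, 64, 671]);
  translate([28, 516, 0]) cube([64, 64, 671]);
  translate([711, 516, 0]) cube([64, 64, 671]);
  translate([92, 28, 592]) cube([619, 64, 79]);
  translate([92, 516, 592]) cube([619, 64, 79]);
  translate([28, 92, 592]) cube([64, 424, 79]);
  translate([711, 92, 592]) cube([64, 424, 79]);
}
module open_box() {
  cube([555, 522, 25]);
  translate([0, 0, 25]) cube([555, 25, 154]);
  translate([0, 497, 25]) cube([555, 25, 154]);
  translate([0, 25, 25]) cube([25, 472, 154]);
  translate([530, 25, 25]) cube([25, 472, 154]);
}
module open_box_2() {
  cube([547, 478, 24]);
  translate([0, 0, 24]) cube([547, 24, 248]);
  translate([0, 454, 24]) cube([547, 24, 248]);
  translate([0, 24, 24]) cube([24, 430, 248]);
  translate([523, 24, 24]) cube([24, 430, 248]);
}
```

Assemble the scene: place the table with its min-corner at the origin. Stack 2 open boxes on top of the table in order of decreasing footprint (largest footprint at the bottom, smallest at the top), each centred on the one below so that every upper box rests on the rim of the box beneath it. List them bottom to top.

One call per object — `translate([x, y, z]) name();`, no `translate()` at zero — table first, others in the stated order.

table();
translate([124, 43, 713]) open_box();
translate([128, 65, 892]) open_box_2();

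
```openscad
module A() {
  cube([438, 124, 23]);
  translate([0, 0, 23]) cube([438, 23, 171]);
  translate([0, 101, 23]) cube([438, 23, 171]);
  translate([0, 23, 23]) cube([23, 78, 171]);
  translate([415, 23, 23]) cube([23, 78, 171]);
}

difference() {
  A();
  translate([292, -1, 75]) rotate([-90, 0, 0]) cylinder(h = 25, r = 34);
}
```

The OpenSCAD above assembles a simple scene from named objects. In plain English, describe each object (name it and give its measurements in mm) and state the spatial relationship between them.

A is an open storage box with external size 438×124×194 mm and wall thickness 23 mm (the base is also 23 mm thick). The base covers the whole footprint; the four walls stand on the base, with the y-facing walls full-width and the x-facing walls fitting between their inner faces.

The open box has a circular hole of radius 34 mm through its front wall, centred at (x = 292, z = 75).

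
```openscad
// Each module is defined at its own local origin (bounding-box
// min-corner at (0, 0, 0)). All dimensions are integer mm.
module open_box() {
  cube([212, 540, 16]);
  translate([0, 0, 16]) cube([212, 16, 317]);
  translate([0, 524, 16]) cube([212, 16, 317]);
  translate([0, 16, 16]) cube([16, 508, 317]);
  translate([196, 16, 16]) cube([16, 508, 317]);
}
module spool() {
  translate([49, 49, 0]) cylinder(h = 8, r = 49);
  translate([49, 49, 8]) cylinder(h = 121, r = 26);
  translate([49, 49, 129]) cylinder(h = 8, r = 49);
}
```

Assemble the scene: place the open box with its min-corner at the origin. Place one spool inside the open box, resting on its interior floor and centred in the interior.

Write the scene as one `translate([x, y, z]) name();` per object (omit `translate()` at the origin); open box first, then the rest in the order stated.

open_box();
translate([57, 221, 16]) spool();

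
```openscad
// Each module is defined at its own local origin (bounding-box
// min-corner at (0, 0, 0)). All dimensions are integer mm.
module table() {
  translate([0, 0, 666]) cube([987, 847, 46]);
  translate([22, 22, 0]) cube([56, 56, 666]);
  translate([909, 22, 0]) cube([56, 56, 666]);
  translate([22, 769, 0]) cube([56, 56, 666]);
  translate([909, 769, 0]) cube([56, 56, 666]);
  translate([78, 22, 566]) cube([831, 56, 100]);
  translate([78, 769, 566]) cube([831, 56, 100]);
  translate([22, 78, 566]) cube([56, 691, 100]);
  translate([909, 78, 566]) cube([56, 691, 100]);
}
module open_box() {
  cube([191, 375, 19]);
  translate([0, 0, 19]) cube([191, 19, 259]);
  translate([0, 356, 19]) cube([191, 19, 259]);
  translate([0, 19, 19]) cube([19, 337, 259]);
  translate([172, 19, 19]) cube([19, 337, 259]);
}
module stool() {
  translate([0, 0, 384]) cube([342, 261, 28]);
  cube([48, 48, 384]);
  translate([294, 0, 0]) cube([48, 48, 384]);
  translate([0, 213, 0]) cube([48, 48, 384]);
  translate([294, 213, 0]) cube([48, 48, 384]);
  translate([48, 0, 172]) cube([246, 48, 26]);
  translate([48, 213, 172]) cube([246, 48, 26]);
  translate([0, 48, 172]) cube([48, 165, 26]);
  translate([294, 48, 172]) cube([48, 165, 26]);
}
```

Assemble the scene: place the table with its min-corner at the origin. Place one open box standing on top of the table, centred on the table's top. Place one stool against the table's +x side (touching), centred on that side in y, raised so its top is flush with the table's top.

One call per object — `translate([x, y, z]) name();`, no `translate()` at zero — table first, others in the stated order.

table();
translate([398, 236, 712]) open_box();
translate([987, 293, 300]) stool();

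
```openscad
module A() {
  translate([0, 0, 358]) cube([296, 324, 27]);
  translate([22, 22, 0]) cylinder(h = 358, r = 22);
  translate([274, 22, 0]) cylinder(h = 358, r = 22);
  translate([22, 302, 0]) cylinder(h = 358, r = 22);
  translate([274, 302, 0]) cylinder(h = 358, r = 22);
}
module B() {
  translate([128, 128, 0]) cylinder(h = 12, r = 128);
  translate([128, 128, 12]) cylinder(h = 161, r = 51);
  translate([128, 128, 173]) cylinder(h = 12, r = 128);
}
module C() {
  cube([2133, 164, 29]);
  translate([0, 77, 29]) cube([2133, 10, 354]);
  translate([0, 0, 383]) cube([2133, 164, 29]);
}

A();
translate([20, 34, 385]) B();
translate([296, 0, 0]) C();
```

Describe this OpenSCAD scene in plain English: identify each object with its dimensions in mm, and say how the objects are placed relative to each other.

A is a simple wooden stool: a rectangular seat 296 mm (x) by 324 mm (y), 27 mm thick, top face at z = 385 mm, on four round legs, each 44 mm in diameter. The legs rest on z = 0, each leg's axis is inset half a diameter from the nearest pair of seat edges (so the leg's bounding box is flush with the corner).

B is a spool: two coaxial disc flanges of radius 128 mm and thickness 12 mm, joined by a core cylinder of radius 51 mm and height 161 mm. The lower flange rests on z = 0 and the three cylinders share a vertical axis.

C is an I-beam lying along x, 2133 mm long. Overall section height 412 mm. Two flanges 164 mm wide (y) and 29 mm thick, one on the floor and one at the top; a web 10 mm thick runs between them, centred on the flange width.

The spool is on top of the stool, centred. The I-beam is against the stool's +x side, with their −y faces flush.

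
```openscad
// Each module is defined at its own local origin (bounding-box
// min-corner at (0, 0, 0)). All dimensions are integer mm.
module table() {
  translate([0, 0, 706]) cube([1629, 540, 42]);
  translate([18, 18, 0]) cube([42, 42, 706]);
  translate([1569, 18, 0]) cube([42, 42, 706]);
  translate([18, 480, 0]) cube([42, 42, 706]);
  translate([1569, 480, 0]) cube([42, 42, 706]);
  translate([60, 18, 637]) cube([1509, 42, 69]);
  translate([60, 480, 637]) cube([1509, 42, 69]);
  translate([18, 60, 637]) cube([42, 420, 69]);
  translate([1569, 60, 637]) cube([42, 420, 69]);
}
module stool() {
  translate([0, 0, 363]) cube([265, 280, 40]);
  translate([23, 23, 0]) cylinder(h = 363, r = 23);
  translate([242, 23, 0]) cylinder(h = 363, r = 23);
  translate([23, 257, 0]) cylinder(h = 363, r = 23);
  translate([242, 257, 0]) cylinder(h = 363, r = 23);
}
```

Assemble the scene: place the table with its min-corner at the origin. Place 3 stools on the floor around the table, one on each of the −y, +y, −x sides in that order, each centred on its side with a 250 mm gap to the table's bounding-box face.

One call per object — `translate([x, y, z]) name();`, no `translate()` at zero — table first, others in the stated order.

table();
translate([682, -530, 0]) stool();
translate([682, 790, 0]) stool();
translate([-515, 130, 0]) stool();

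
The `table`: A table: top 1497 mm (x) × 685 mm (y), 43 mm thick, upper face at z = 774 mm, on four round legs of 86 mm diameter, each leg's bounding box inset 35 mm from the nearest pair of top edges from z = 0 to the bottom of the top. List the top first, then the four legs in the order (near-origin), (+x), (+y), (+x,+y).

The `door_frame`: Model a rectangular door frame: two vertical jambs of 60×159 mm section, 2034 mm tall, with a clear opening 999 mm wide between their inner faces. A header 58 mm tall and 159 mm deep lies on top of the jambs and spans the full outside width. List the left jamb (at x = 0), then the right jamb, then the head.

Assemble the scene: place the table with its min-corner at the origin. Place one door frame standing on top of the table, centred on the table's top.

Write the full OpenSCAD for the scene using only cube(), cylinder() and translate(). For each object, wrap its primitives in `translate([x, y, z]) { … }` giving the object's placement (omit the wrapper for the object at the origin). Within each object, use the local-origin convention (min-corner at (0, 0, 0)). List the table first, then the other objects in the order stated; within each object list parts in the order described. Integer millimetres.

translate([0, 0, 731]) cube([1497, 685, 43]);
translate([78, 78, 0]) cylinder(h = 731, r = 43);
translate([1419, 78, 0]) cylinder(h = 731, r = 43);
translate([78, 607, 0]) cylinder(h = 731, r = 43);
translate([1419, 607, 0]) cylinder(h = 731, r = 43);
translate([189, 263, 774]) {
  cube([60, 159, 2034]);
  translate([1059, 0, 0]) cube([60, 159, 2034]);
  translate([0, 0, 2034]) cube([1119, 159, 58]);
}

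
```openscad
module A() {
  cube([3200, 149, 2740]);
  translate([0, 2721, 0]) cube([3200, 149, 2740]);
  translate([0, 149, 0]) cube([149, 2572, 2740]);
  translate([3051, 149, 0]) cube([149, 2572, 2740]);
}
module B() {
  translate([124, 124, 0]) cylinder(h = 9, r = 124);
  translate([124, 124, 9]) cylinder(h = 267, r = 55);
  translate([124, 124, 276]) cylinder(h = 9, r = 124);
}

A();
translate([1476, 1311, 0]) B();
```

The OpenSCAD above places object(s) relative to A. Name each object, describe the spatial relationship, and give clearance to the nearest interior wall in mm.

Clearances: x = 1327, y = 1162; minimum 1162 mm.

A is a house frame. B is a spool. The spool sits inside the house frame, centred. The clearance to the nearest interior wall is 1162 mm.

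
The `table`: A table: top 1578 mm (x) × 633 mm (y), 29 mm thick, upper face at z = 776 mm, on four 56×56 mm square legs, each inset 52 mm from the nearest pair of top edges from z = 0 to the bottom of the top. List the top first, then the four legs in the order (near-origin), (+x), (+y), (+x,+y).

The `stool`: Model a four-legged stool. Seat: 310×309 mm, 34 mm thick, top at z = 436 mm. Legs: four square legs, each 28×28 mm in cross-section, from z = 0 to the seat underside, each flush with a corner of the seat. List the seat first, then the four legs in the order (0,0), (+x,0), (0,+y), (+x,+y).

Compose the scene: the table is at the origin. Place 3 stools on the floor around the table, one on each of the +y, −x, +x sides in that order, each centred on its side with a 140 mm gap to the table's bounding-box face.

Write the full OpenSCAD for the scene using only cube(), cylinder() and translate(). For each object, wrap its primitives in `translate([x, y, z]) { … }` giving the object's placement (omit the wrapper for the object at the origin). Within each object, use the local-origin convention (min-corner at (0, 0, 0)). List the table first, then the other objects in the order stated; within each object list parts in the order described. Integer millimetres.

translate([0, 0, 747]) cube([1578, 633, 29]);
translate([52, 52, 0]) cube([56, 56, 747]);
translate([1470, 52, 0]) cube([56, 56, 747]);
translate([52, 525, 0]) cube([56, 56, 747]);
translate([1470, 525, 0]) cube([56, 56, 747]);
translate([634, 773, 0]) {
  translate([0, 0, 402]) cube([310, 309, 34]);
  cube([28, 28, 402]);
  translate([282, 0, 0]) cube([28, 28, 402]);
  translate([0, 281, 0]) cube([28, 28, 402]);
  translate([282, 281, 0]) cube([28, 28, 402]);
}
translate([-450, 162, 0]) {
  translate([0, 0, 402]) cube([310, 309, 34]);
  cube([28, 28, 402]);
  translate([282, 0, 0]) cube([28, 28, 402]);
  translate([0, 281, 0]) cube([28, 28, 402]);
  translate([282, 281, 0]) cube([28, 28, 402]);
}
translate([1718, 162, 0]) {
  translate([0, 0, 402]) cube([310, 309, 34]);
  cube([28, 28, 402]);
  translate([282, 0, 0]) cube([28, 28, 402]);
  translate([0, 281, 0]) cube([28, 28, 402]);
  translate([282, 281, 0]) cube([28, 28, 402]);
}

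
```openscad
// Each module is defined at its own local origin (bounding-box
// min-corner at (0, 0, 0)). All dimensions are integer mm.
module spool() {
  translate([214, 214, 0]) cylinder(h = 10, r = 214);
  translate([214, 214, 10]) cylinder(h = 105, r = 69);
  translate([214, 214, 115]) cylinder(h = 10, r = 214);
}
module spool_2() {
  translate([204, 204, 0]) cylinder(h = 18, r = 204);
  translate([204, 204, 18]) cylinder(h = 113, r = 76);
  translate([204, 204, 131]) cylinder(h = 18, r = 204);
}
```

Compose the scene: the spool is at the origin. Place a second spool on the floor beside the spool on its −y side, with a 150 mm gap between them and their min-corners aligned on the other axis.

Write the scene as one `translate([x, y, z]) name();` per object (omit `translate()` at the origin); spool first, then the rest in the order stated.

spool();
translate([0, -558, 0]) spool_2();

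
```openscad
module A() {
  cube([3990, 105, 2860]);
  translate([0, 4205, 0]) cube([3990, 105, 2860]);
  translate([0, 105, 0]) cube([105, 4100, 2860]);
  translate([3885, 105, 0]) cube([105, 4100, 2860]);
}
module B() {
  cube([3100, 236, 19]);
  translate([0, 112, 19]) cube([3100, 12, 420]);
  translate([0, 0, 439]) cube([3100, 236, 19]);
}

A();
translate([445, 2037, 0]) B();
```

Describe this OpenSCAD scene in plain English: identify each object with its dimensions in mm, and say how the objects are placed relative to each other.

A is the wall frame of a small rectangular building: four walls, each 2860 mm tall and 105 mm thick, enclosing a footprint 3990 mm (x) by 4310 mm (y) outside-to-outside, with no floor or roof. The front and back walls (the −y and +y sides) span the full width; the two side walls fit between them.

B is an I-beam lying along x, 3100 mm long. Overall section height 458 mm. Two flanges 236 mm wide (y) and 19 mm thick, one on the floor and one at the top; a web 12 mm thick runs between them, centred on the flange width.

The I-beam sits inside the house frame, centred.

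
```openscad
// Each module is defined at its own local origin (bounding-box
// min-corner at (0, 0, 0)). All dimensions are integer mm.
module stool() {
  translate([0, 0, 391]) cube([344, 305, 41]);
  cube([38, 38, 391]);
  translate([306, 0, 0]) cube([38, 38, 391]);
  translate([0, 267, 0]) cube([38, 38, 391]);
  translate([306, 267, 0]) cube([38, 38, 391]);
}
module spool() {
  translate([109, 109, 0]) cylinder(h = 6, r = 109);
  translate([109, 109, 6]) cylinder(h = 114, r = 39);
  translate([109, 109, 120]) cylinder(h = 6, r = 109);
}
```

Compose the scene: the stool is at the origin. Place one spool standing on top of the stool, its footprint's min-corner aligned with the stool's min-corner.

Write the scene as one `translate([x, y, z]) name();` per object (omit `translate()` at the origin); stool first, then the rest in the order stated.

stool();
translate([0, 0, 432]) spool();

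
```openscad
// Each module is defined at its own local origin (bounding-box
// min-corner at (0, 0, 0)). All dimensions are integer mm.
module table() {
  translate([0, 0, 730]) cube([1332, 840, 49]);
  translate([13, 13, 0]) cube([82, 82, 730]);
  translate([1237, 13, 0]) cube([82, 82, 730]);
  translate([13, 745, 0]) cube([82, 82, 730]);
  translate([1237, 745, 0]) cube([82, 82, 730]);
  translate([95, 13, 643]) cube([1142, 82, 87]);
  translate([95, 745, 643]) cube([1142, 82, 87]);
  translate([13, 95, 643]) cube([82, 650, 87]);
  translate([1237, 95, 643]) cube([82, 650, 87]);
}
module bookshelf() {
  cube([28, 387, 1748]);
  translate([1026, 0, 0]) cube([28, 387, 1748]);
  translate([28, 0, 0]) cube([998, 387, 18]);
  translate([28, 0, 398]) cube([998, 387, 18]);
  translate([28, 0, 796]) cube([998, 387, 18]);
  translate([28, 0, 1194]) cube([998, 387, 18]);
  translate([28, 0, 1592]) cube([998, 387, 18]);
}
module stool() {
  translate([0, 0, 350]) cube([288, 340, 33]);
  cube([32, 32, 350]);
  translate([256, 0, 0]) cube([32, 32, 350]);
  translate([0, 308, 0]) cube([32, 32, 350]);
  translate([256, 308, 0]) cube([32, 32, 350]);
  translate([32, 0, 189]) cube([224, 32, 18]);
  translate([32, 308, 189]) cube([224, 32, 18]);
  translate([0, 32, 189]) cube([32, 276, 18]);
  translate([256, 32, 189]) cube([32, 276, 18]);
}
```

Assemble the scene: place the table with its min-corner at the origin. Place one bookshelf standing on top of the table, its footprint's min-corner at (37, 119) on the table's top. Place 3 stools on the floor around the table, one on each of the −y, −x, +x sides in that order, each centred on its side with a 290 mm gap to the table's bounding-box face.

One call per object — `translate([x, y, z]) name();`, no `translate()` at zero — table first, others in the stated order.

table();
translate([37, 119, 779]) bookshelf();
translate([522, -630, 0]) stool();
translate([-578, 250, 0]) stool();
translate([1622, 250, 0]) stool();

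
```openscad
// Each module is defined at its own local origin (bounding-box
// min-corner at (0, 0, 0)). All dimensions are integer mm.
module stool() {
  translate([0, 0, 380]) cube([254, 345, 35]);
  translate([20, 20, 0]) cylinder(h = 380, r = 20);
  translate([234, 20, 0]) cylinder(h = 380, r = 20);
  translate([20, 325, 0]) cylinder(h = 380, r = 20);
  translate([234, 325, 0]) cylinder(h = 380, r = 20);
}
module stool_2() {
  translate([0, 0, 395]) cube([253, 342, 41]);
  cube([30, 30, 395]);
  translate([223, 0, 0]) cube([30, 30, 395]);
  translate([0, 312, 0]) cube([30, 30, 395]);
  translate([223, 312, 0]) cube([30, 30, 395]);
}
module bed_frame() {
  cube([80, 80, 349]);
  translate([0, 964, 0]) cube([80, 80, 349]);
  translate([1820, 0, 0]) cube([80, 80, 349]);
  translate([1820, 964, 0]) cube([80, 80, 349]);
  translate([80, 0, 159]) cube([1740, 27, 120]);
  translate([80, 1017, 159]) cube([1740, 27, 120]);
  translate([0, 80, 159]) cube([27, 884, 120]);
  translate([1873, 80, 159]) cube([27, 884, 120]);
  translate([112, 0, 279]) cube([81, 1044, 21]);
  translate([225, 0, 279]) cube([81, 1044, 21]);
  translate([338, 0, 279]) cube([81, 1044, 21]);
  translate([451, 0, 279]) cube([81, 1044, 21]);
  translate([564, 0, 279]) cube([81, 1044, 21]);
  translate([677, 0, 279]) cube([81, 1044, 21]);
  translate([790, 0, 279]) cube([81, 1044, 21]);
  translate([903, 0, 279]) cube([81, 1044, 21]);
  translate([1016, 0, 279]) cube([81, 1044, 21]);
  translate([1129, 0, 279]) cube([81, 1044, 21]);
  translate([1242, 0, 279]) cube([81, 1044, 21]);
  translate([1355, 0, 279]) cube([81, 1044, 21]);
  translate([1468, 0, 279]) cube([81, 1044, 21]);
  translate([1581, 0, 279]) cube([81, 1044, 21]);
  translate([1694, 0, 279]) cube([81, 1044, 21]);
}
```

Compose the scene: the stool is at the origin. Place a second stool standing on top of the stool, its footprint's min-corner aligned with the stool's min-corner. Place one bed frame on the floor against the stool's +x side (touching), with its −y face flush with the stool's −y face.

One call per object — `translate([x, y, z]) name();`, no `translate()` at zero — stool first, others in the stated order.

stool();
translate([0, 0, 415]) stool_2();
translate([254, 0, 0]) bed_frame();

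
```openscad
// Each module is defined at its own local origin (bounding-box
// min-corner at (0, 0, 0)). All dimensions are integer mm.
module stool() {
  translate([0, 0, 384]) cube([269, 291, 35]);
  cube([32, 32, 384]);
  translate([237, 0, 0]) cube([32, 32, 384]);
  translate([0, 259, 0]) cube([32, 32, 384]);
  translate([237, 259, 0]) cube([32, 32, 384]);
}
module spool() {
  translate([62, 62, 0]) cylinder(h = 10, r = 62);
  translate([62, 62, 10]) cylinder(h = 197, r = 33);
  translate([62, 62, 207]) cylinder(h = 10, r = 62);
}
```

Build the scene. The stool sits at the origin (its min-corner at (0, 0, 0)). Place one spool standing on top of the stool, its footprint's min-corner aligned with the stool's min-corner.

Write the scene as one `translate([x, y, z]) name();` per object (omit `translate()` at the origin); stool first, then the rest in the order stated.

stool();
translate([0, 0, 419]) spool();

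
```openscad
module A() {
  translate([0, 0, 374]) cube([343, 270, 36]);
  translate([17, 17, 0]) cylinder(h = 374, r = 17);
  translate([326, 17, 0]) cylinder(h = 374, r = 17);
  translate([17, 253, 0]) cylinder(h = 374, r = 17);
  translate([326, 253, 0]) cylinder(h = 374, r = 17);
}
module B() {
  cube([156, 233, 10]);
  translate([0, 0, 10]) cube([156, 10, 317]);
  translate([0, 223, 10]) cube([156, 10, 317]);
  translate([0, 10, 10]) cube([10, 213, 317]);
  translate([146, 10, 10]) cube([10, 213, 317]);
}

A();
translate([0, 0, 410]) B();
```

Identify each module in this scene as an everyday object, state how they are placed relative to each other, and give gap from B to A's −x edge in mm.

The open box's min-x is at 0; the stool's min-x is 0; gap = 0 mm.

A is a stool. B is an open box. The open box is on top of the stool. The gap from the open box to the stool's −x edge is 0 mm.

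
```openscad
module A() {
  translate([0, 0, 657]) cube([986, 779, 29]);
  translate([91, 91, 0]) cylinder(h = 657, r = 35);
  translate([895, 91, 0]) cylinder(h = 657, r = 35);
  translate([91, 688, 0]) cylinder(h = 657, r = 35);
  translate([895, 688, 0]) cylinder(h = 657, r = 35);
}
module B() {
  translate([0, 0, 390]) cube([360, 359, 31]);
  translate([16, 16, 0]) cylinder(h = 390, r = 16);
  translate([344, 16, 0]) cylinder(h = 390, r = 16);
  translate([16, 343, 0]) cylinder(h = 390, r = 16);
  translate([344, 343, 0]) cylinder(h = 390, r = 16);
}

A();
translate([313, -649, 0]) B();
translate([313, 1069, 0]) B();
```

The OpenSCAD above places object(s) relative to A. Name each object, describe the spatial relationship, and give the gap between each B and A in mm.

Each stool's nearest face is 290 mm from the table's bounding box.

A is a table. B is a stool. Two stools sit around the table at the −y, +y sides. The gap between each stool and the table is 290 mm.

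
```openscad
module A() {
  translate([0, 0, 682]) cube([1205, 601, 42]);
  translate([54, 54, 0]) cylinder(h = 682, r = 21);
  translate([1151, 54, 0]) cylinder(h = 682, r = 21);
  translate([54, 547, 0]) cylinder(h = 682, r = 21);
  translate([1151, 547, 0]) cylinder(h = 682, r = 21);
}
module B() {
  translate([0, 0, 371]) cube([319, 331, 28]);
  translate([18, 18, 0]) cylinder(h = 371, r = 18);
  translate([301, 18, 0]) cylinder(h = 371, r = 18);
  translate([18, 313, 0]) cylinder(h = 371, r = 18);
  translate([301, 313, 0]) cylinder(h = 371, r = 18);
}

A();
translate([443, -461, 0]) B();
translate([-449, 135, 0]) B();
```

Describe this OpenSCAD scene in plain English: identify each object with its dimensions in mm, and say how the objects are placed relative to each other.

A is a table: top 1205 mm (x) × 601 mm (y), 42 mm thick, upper face at z = 724 mm, on four round legs of 42 mm diameter, each leg's bounding box inset 33 mm from the nearest pair of top edges, running from z = 0 to the bottom of the top.

B is a simple wooden stool: a rectangular seat 319 mm (x) by 331 mm (y), 28 mm thick, top face at z = 399 mm, on four round legs, each 36 mm in diameter. The legs rest on z = 0, each leg's axis is inset half a diameter from the nearest pair of seat edges (so the leg's bounding box is flush with the corner).

Two stools sit around the table at the −y, −x sides.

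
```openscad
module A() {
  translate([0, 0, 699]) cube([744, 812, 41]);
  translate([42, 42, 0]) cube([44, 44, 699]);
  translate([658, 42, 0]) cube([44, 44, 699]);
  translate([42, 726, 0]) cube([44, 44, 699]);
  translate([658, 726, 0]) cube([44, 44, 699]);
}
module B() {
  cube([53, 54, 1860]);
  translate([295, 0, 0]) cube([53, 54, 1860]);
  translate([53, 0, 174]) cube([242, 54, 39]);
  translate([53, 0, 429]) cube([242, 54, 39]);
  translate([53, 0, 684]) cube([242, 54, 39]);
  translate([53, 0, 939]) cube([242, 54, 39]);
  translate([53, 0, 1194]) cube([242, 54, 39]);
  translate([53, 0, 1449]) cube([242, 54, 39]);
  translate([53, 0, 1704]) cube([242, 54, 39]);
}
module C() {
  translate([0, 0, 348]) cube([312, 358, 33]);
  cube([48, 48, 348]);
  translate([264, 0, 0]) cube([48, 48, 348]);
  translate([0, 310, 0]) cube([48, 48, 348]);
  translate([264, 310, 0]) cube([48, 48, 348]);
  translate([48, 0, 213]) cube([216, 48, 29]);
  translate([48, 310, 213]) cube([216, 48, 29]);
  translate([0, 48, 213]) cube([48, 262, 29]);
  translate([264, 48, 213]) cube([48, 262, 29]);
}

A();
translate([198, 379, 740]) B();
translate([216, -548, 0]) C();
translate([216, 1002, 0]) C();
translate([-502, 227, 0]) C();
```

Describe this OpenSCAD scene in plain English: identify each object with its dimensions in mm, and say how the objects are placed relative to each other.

A is a table: top 744 mm (x) × 812 mm (y), 41 mm thick, upper face at z = 740 mm, on four 44×44 mm square legs, each inset 42 mm from the nearest pair of top edges, running from z = 0 to the bottom of the top.

B is a straight ladder. Two 53×54 mm vertical rails, 1860 mm tall, stand 348 mm apart (outside-to-outside) with their front faces coplanar on the −y side. 7 rungs, each 54 mm deep and 39 mm tall, span between the inner faces of the rails, front faces flush with the rails. The lowest rung's underside is at z = 174 mm and rungs are spaced 255 mm apart (underside to underside).

C is a four-legged stool. The seat is 312×358 mm, 33 mm thick, top at z = 381 mm. It stands on four square legs, each 48×48 mm in cross-section, from z = 0 to the seat underside, each flush with a corner of the seat. Four stretchers, 48 mm wide and 29 mm tall, connect adjacent legs with their undersides at z = 213 mm, each running between the inner faces of the legs it joins and aligned with the legs' outer faces on the other axis.

The ladder is on top of the table, centred. Three stools sit around the table at the −y, +y, −x sides.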